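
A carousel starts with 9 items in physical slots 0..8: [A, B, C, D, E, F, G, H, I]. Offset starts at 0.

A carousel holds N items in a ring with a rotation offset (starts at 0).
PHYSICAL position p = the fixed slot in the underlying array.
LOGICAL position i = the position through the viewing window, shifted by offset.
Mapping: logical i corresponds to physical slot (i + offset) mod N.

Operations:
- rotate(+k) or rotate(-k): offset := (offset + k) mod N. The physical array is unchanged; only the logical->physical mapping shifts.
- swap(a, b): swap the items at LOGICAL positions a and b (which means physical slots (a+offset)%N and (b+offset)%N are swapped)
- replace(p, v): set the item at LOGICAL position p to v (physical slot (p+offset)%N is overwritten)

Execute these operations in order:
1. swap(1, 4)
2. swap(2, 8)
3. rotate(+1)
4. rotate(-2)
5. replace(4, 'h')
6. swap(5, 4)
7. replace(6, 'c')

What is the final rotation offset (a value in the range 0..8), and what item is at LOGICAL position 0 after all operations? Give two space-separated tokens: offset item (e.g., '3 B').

After op 1 (swap(1, 4)): offset=0, physical=[A,E,C,D,B,F,G,H,I], logical=[A,E,C,D,B,F,G,H,I]
After op 2 (swap(2, 8)): offset=0, physical=[A,E,I,D,B,F,G,H,C], logical=[A,E,I,D,B,F,G,H,C]
After op 3 (rotate(+1)): offset=1, physical=[A,E,I,D,B,F,G,H,C], logical=[E,I,D,B,F,G,H,C,A]
After op 4 (rotate(-2)): offset=8, physical=[A,E,I,D,B,F,G,H,C], logical=[C,A,E,I,D,B,F,G,H]
After op 5 (replace(4, 'h')): offset=8, physical=[A,E,I,h,B,F,G,H,C], logical=[C,A,E,I,h,B,F,G,H]
After op 6 (swap(5, 4)): offset=8, physical=[A,E,I,B,h,F,G,H,C], logical=[C,A,E,I,B,h,F,G,H]
After op 7 (replace(6, 'c')): offset=8, physical=[A,E,I,B,h,c,G,H,C], logical=[C,A,E,I,B,h,c,G,H]

Answer: 8 C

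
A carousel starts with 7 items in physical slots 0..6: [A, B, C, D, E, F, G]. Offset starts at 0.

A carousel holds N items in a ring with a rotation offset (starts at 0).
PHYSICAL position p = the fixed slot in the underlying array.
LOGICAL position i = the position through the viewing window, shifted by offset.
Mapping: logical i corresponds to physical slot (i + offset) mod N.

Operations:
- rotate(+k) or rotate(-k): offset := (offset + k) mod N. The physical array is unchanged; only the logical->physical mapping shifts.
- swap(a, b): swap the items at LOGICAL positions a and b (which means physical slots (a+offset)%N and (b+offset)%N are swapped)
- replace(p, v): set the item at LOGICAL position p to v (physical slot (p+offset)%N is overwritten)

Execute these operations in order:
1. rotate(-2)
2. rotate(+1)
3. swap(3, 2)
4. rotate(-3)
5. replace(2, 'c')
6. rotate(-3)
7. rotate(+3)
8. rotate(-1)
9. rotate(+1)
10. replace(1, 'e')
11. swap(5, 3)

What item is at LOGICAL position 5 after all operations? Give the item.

After op 1 (rotate(-2)): offset=5, physical=[A,B,C,D,E,F,G], logical=[F,G,A,B,C,D,E]
After op 2 (rotate(+1)): offset=6, physical=[A,B,C,D,E,F,G], logical=[G,A,B,C,D,E,F]
After op 3 (swap(3, 2)): offset=6, physical=[A,C,B,D,E,F,G], logical=[G,A,C,B,D,E,F]
After op 4 (rotate(-3)): offset=3, physical=[A,C,B,D,E,F,G], logical=[D,E,F,G,A,C,B]
After op 5 (replace(2, 'c')): offset=3, physical=[A,C,B,D,E,c,G], logical=[D,E,c,G,A,C,B]
After op 6 (rotate(-3)): offset=0, physical=[A,C,B,D,E,c,G], logical=[A,C,B,D,E,c,G]
After op 7 (rotate(+3)): offset=3, physical=[A,C,B,D,E,c,G], logical=[D,E,c,G,A,C,B]
After op 8 (rotate(-1)): offset=2, physical=[A,C,B,D,E,c,G], logical=[B,D,E,c,G,A,C]
After op 9 (rotate(+1)): offset=3, physical=[A,C,B,D,E,c,G], logical=[D,E,c,G,A,C,B]
After op 10 (replace(1, 'e')): offset=3, physical=[A,C,B,D,e,c,G], logical=[D,e,c,G,A,C,B]
After op 11 (swap(5, 3)): offset=3, physical=[A,G,B,D,e,c,C], logical=[D,e,c,C,A,G,B]

Answer: G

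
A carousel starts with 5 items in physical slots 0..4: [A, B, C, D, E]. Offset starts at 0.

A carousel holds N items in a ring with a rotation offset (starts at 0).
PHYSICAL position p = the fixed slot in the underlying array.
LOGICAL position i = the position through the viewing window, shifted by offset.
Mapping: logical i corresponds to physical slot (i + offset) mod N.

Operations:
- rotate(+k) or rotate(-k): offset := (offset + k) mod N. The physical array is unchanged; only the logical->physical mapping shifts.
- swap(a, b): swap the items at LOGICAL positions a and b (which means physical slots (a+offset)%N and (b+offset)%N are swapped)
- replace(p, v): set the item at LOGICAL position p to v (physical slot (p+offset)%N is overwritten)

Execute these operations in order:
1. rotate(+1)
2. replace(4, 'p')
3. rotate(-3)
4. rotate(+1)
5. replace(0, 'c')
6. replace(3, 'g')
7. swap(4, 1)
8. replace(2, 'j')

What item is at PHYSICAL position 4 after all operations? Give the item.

Answer: c

Derivation:
After op 1 (rotate(+1)): offset=1, physical=[A,B,C,D,E], logical=[B,C,D,E,A]
After op 2 (replace(4, 'p')): offset=1, physical=[p,B,C,D,E], logical=[B,C,D,E,p]
After op 3 (rotate(-3)): offset=3, physical=[p,B,C,D,E], logical=[D,E,p,B,C]
After op 4 (rotate(+1)): offset=4, physical=[p,B,C,D,E], logical=[E,p,B,C,D]
After op 5 (replace(0, 'c')): offset=4, physical=[p,B,C,D,c], logical=[c,p,B,C,D]
After op 6 (replace(3, 'g')): offset=4, physical=[p,B,g,D,c], logical=[c,p,B,g,D]
After op 7 (swap(4, 1)): offset=4, physical=[D,B,g,p,c], logical=[c,D,B,g,p]
After op 8 (replace(2, 'j')): offset=4, physical=[D,j,g,p,c], logical=[c,D,j,g,p]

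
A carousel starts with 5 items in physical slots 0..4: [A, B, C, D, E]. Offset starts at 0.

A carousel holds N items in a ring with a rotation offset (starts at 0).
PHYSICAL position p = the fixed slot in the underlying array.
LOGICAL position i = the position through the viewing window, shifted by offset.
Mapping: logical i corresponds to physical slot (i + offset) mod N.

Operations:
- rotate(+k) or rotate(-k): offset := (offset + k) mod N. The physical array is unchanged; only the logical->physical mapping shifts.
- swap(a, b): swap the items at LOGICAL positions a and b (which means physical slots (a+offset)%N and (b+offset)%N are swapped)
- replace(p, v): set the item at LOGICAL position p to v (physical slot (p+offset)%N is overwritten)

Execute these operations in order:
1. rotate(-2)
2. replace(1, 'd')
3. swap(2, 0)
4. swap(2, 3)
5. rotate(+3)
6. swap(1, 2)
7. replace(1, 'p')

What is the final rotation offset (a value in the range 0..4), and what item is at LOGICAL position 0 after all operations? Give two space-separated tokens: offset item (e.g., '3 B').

After op 1 (rotate(-2)): offset=3, physical=[A,B,C,D,E], logical=[D,E,A,B,C]
After op 2 (replace(1, 'd')): offset=3, physical=[A,B,C,D,d], logical=[D,d,A,B,C]
After op 3 (swap(2, 0)): offset=3, physical=[D,B,C,A,d], logical=[A,d,D,B,C]
After op 4 (swap(2, 3)): offset=3, physical=[B,D,C,A,d], logical=[A,d,B,D,C]
After op 5 (rotate(+3)): offset=1, physical=[B,D,C,A,d], logical=[D,C,A,d,B]
After op 6 (swap(1, 2)): offset=1, physical=[B,D,A,C,d], logical=[D,A,C,d,B]
After op 7 (replace(1, 'p')): offset=1, physical=[B,D,p,C,d], logical=[D,p,C,d,B]

Answer: 1 D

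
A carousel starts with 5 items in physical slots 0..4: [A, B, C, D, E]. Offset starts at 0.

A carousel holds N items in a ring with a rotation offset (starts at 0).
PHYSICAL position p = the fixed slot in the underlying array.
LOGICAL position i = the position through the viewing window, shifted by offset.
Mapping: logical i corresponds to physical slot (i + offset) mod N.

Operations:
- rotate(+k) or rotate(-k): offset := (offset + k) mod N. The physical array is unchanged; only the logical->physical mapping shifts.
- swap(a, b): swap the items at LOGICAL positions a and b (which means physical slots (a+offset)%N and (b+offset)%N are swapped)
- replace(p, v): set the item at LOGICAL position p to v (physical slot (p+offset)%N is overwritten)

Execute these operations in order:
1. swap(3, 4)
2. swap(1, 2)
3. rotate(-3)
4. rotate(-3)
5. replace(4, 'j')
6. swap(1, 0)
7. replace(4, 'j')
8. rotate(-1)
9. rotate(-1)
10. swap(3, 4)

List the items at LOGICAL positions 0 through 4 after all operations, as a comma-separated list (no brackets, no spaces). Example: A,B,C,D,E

After op 1 (swap(3, 4)): offset=0, physical=[A,B,C,E,D], logical=[A,B,C,E,D]
After op 2 (swap(1, 2)): offset=0, physical=[A,C,B,E,D], logical=[A,C,B,E,D]
After op 3 (rotate(-3)): offset=2, physical=[A,C,B,E,D], logical=[B,E,D,A,C]
After op 4 (rotate(-3)): offset=4, physical=[A,C,B,E,D], logical=[D,A,C,B,E]
After op 5 (replace(4, 'j')): offset=4, physical=[A,C,B,j,D], logical=[D,A,C,B,j]
After op 6 (swap(1, 0)): offset=4, physical=[D,C,B,j,A], logical=[A,D,C,B,j]
After op 7 (replace(4, 'j')): offset=4, physical=[D,C,B,j,A], logical=[A,D,C,B,j]
After op 8 (rotate(-1)): offset=3, physical=[D,C,B,j,A], logical=[j,A,D,C,B]
After op 9 (rotate(-1)): offset=2, physical=[D,C,B,j,A], logical=[B,j,A,D,C]
After op 10 (swap(3, 4)): offset=2, physical=[C,D,B,j,A], logical=[B,j,A,C,D]

Answer: B,j,A,C,D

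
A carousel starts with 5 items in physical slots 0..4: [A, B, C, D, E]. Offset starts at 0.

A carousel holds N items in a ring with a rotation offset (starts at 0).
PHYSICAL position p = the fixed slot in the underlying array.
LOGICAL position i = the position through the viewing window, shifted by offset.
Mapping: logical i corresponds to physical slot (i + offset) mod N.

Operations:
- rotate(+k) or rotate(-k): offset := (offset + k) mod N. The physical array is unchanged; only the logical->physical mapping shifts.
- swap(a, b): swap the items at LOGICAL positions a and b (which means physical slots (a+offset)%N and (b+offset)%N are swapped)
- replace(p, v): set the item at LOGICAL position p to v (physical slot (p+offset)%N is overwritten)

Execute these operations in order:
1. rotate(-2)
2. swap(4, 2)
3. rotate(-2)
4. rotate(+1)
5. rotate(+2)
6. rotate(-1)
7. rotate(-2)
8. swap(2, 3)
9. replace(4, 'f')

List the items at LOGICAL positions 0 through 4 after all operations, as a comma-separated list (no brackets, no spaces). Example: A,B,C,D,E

After op 1 (rotate(-2)): offset=3, physical=[A,B,C,D,E], logical=[D,E,A,B,C]
After op 2 (swap(4, 2)): offset=3, physical=[C,B,A,D,E], logical=[D,E,C,B,A]
After op 3 (rotate(-2)): offset=1, physical=[C,B,A,D,E], logical=[B,A,D,E,C]
After op 4 (rotate(+1)): offset=2, physical=[C,B,A,D,E], logical=[A,D,E,C,B]
After op 5 (rotate(+2)): offset=4, physical=[C,B,A,D,E], logical=[E,C,B,A,D]
After op 6 (rotate(-1)): offset=3, physical=[C,B,A,D,E], logical=[D,E,C,B,A]
After op 7 (rotate(-2)): offset=1, physical=[C,B,A,D,E], logical=[B,A,D,E,C]
After op 8 (swap(2, 3)): offset=1, physical=[C,B,A,E,D], logical=[B,A,E,D,C]
After op 9 (replace(4, 'f')): offset=1, physical=[f,B,A,E,D], logical=[B,A,E,D,f]

Answer: B,A,E,D,f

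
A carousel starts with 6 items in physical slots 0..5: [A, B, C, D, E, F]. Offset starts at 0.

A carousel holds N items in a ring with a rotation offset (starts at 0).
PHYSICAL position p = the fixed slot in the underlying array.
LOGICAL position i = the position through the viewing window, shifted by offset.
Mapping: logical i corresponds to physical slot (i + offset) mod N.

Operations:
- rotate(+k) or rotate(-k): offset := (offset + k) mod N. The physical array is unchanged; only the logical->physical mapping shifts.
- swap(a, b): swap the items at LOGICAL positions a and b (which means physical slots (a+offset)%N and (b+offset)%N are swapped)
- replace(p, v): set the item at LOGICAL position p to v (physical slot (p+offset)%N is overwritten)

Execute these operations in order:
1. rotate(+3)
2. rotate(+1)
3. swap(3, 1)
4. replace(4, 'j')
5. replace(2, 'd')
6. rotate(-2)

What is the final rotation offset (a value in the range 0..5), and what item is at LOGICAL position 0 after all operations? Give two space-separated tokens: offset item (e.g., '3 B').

After op 1 (rotate(+3)): offset=3, physical=[A,B,C,D,E,F], logical=[D,E,F,A,B,C]
After op 2 (rotate(+1)): offset=4, physical=[A,B,C,D,E,F], logical=[E,F,A,B,C,D]
After op 3 (swap(3, 1)): offset=4, physical=[A,F,C,D,E,B], logical=[E,B,A,F,C,D]
After op 4 (replace(4, 'j')): offset=4, physical=[A,F,j,D,E,B], logical=[E,B,A,F,j,D]
After op 5 (replace(2, 'd')): offset=4, physical=[d,F,j,D,E,B], logical=[E,B,d,F,j,D]
After op 6 (rotate(-2)): offset=2, physical=[d,F,j,D,E,B], logical=[j,D,E,B,d,F]

Answer: 2 j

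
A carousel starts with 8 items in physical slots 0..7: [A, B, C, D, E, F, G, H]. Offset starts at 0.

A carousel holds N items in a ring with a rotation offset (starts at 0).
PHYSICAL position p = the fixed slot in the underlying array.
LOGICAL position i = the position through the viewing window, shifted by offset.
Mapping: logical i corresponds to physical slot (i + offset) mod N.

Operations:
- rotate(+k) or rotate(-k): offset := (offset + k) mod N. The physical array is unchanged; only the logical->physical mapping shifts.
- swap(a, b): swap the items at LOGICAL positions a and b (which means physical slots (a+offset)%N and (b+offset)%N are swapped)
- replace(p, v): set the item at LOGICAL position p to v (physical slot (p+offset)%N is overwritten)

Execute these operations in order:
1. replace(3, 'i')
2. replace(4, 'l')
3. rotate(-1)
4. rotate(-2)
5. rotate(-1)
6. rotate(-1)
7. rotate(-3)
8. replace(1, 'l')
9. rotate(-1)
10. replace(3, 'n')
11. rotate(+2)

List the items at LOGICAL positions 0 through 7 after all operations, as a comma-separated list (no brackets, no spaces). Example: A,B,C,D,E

Answer: l,n,i,l,F,G,H,A

Derivation:
After op 1 (replace(3, 'i')): offset=0, physical=[A,B,C,i,E,F,G,H], logical=[A,B,C,i,E,F,G,H]
After op 2 (replace(4, 'l')): offset=0, physical=[A,B,C,i,l,F,G,H], logical=[A,B,C,i,l,F,G,H]
After op 3 (rotate(-1)): offset=7, physical=[A,B,C,i,l,F,G,H], logical=[H,A,B,C,i,l,F,G]
After op 4 (rotate(-2)): offset=5, physical=[A,B,C,i,l,F,G,H], logical=[F,G,H,A,B,C,i,l]
After op 5 (rotate(-1)): offset=4, physical=[A,B,C,i,l,F,G,H], logical=[l,F,G,H,A,B,C,i]
After op 6 (rotate(-1)): offset=3, physical=[A,B,C,i,l,F,G,H], logical=[i,l,F,G,H,A,B,C]
After op 7 (rotate(-3)): offset=0, physical=[A,B,C,i,l,F,G,H], logical=[A,B,C,i,l,F,G,H]
After op 8 (replace(1, 'l')): offset=0, physical=[A,l,C,i,l,F,G,H], logical=[A,l,C,i,l,F,G,H]
After op 9 (rotate(-1)): offset=7, physical=[A,l,C,i,l,F,G,H], logical=[H,A,l,C,i,l,F,G]
After op 10 (replace(3, 'n')): offset=7, physical=[A,l,n,i,l,F,G,H], logical=[H,A,l,n,i,l,F,G]
After op 11 (rotate(+2)): offset=1, physical=[A,l,n,i,l,F,G,H], logical=[l,n,i,l,F,G,H,A]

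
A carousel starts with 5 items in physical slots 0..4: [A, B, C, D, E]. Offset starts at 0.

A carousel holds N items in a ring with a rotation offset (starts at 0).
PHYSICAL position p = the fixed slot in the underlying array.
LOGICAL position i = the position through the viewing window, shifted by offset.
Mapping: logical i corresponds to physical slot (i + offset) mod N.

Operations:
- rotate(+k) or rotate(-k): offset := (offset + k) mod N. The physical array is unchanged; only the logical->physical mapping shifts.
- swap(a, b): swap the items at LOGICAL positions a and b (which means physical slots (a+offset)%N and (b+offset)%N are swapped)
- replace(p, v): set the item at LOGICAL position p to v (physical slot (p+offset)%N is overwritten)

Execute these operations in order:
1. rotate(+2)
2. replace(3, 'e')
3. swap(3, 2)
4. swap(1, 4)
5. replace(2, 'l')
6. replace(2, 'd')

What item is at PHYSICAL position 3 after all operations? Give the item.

Answer: B

Derivation:
After op 1 (rotate(+2)): offset=2, physical=[A,B,C,D,E], logical=[C,D,E,A,B]
After op 2 (replace(3, 'e')): offset=2, physical=[e,B,C,D,E], logical=[C,D,E,e,B]
After op 3 (swap(3, 2)): offset=2, physical=[E,B,C,D,e], logical=[C,D,e,E,B]
After op 4 (swap(1, 4)): offset=2, physical=[E,D,C,B,e], logical=[C,B,e,E,D]
After op 5 (replace(2, 'l')): offset=2, physical=[E,D,C,B,l], logical=[C,B,l,E,D]
After op 6 (replace(2, 'd')): offset=2, physical=[E,D,C,B,d], logical=[C,B,d,E,D]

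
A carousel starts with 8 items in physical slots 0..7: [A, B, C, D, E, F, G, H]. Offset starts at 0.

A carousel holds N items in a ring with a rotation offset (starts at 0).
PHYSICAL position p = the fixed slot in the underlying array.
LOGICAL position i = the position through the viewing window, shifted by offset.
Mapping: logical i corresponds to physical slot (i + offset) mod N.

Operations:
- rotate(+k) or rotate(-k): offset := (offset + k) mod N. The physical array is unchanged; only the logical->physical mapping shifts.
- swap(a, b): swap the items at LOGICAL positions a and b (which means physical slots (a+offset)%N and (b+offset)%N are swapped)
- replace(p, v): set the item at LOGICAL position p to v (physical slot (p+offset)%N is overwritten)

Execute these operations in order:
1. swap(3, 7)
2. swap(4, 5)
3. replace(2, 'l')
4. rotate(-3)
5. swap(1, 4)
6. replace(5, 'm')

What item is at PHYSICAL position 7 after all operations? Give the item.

Answer: D

Derivation:
After op 1 (swap(3, 7)): offset=0, physical=[A,B,C,H,E,F,G,D], logical=[A,B,C,H,E,F,G,D]
After op 2 (swap(4, 5)): offset=0, physical=[A,B,C,H,F,E,G,D], logical=[A,B,C,H,F,E,G,D]
After op 3 (replace(2, 'l')): offset=0, physical=[A,B,l,H,F,E,G,D], logical=[A,B,l,H,F,E,G,D]
After op 4 (rotate(-3)): offset=5, physical=[A,B,l,H,F,E,G,D], logical=[E,G,D,A,B,l,H,F]
After op 5 (swap(1, 4)): offset=5, physical=[A,G,l,H,F,E,B,D], logical=[E,B,D,A,G,l,H,F]
After op 6 (replace(5, 'm')): offset=5, physical=[A,G,m,H,F,E,B,D], logical=[E,B,D,A,G,m,H,F]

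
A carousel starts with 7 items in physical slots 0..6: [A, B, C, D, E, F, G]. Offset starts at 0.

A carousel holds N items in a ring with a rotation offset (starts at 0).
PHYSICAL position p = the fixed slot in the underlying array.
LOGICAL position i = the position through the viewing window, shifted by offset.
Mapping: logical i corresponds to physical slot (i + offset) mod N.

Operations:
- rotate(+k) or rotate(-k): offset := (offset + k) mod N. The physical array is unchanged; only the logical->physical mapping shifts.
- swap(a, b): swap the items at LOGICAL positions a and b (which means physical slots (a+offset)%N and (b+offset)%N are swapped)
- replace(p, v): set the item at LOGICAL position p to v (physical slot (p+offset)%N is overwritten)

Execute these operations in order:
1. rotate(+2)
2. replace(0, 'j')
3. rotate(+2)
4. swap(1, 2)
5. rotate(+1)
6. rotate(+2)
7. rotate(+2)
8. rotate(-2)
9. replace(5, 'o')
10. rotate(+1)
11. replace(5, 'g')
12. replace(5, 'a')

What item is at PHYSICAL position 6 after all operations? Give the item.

Answer: a

Derivation:
After op 1 (rotate(+2)): offset=2, physical=[A,B,C,D,E,F,G], logical=[C,D,E,F,G,A,B]
After op 2 (replace(0, 'j')): offset=2, physical=[A,B,j,D,E,F,G], logical=[j,D,E,F,G,A,B]
After op 3 (rotate(+2)): offset=4, physical=[A,B,j,D,E,F,G], logical=[E,F,G,A,B,j,D]
After op 4 (swap(1, 2)): offset=4, physical=[A,B,j,D,E,G,F], logical=[E,G,F,A,B,j,D]
After op 5 (rotate(+1)): offset=5, physical=[A,B,j,D,E,G,F], logical=[G,F,A,B,j,D,E]
After op 6 (rotate(+2)): offset=0, physical=[A,B,j,D,E,G,F], logical=[A,B,j,D,E,G,F]
After op 7 (rotate(+2)): offset=2, physical=[A,B,j,D,E,G,F], logical=[j,D,E,G,F,A,B]
After op 8 (rotate(-2)): offset=0, physical=[A,B,j,D,E,G,F], logical=[A,B,j,D,E,G,F]
After op 9 (replace(5, 'o')): offset=0, physical=[A,B,j,D,E,o,F], logical=[A,B,j,D,E,o,F]
After op 10 (rotate(+1)): offset=1, physical=[A,B,j,D,E,o,F], logical=[B,j,D,E,o,F,A]
After op 11 (replace(5, 'g')): offset=1, physical=[A,B,j,D,E,o,g], logical=[B,j,D,E,o,g,A]
After op 12 (replace(5, 'a')): offset=1, physical=[A,B,j,D,E,o,a], logical=[B,j,D,E,o,a,A]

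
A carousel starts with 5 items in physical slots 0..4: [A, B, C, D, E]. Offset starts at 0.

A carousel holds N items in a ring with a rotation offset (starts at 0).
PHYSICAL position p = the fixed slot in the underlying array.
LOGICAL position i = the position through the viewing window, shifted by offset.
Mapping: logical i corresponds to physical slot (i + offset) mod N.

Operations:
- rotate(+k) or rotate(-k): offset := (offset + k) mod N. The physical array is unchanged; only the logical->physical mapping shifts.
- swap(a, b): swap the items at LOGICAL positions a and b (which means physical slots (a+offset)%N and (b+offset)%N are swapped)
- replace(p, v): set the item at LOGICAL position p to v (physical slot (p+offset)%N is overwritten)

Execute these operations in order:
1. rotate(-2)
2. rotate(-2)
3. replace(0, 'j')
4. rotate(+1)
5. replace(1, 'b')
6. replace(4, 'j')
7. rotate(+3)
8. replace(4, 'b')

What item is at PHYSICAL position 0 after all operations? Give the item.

After op 1 (rotate(-2)): offset=3, physical=[A,B,C,D,E], logical=[D,E,A,B,C]
After op 2 (rotate(-2)): offset=1, physical=[A,B,C,D,E], logical=[B,C,D,E,A]
After op 3 (replace(0, 'j')): offset=1, physical=[A,j,C,D,E], logical=[j,C,D,E,A]
After op 4 (rotate(+1)): offset=2, physical=[A,j,C,D,E], logical=[C,D,E,A,j]
After op 5 (replace(1, 'b')): offset=2, physical=[A,j,C,b,E], logical=[C,b,E,A,j]
After op 6 (replace(4, 'j')): offset=2, physical=[A,j,C,b,E], logical=[C,b,E,A,j]
After op 7 (rotate(+3)): offset=0, physical=[A,j,C,b,E], logical=[A,j,C,b,E]
After op 8 (replace(4, 'b')): offset=0, physical=[A,j,C,b,b], logical=[A,j,C,b,b]

Answer: A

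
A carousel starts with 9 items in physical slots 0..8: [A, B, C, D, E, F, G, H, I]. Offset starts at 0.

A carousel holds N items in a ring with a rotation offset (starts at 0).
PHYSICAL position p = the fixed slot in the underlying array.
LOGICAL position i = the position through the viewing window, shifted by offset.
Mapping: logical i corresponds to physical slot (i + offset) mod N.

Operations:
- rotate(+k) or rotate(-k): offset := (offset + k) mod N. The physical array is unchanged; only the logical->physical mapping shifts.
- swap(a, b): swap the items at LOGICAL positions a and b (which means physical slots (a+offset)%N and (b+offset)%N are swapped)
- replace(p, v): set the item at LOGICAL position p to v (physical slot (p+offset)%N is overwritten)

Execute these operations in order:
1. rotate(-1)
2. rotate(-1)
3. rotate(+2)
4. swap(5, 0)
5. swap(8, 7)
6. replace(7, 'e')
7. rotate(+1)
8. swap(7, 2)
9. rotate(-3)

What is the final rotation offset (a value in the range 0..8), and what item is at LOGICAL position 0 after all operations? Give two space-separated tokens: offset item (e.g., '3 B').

After op 1 (rotate(-1)): offset=8, physical=[A,B,C,D,E,F,G,H,I], logical=[I,A,B,C,D,E,F,G,H]
After op 2 (rotate(-1)): offset=7, physical=[A,B,C,D,E,F,G,H,I], logical=[H,I,A,B,C,D,E,F,G]
After op 3 (rotate(+2)): offset=0, physical=[A,B,C,D,E,F,G,H,I], logical=[A,B,C,D,E,F,G,H,I]
After op 4 (swap(5, 0)): offset=0, physical=[F,B,C,D,E,A,G,H,I], logical=[F,B,C,D,E,A,G,H,I]
After op 5 (swap(8, 7)): offset=0, physical=[F,B,C,D,E,A,G,I,H], logical=[F,B,C,D,E,A,G,I,H]
After op 6 (replace(7, 'e')): offset=0, physical=[F,B,C,D,E,A,G,e,H], logical=[F,B,C,D,E,A,G,e,H]
After op 7 (rotate(+1)): offset=1, physical=[F,B,C,D,E,A,G,e,H], logical=[B,C,D,E,A,G,e,H,F]
After op 8 (swap(7, 2)): offset=1, physical=[F,B,C,H,E,A,G,e,D], logical=[B,C,H,E,A,G,e,D,F]
After op 9 (rotate(-3)): offset=7, physical=[F,B,C,H,E,A,G,e,D], logical=[e,D,F,B,C,H,E,A,G]

Answer: 7 e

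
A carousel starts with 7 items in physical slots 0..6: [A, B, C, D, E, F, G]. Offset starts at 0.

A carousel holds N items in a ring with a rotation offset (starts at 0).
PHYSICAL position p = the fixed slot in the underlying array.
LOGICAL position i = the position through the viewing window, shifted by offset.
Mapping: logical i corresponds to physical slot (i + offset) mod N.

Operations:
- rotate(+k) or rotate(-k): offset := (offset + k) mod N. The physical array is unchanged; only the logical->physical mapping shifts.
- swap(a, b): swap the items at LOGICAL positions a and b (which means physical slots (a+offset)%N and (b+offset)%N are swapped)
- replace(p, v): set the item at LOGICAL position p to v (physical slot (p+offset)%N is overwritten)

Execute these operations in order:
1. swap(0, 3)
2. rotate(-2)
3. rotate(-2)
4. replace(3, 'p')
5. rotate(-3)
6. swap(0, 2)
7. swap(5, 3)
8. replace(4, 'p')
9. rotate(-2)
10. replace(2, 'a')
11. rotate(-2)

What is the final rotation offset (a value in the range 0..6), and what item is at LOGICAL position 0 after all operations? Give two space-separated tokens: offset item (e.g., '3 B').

After op 1 (swap(0, 3)): offset=0, physical=[D,B,C,A,E,F,G], logical=[D,B,C,A,E,F,G]
After op 2 (rotate(-2)): offset=5, physical=[D,B,C,A,E,F,G], logical=[F,G,D,B,C,A,E]
After op 3 (rotate(-2)): offset=3, physical=[D,B,C,A,E,F,G], logical=[A,E,F,G,D,B,C]
After op 4 (replace(3, 'p')): offset=3, physical=[D,B,C,A,E,F,p], logical=[A,E,F,p,D,B,C]
After op 5 (rotate(-3)): offset=0, physical=[D,B,C,A,E,F,p], logical=[D,B,C,A,E,F,p]
After op 6 (swap(0, 2)): offset=0, physical=[C,B,D,A,E,F,p], logical=[C,B,D,A,E,F,p]
After op 7 (swap(5, 3)): offset=0, physical=[C,B,D,F,E,A,p], logical=[C,B,D,F,E,A,p]
After op 8 (replace(4, 'p')): offset=0, physical=[C,B,D,F,p,A,p], logical=[C,B,D,F,p,A,p]
After op 9 (rotate(-2)): offset=5, physical=[C,B,D,F,p,A,p], logical=[A,p,C,B,D,F,p]
After op 10 (replace(2, 'a')): offset=5, physical=[a,B,D,F,p,A,p], logical=[A,p,a,B,D,F,p]
After op 11 (rotate(-2)): offset=3, physical=[a,B,D,F,p,A,p], logical=[F,p,A,p,a,B,D]

Answer: 3 F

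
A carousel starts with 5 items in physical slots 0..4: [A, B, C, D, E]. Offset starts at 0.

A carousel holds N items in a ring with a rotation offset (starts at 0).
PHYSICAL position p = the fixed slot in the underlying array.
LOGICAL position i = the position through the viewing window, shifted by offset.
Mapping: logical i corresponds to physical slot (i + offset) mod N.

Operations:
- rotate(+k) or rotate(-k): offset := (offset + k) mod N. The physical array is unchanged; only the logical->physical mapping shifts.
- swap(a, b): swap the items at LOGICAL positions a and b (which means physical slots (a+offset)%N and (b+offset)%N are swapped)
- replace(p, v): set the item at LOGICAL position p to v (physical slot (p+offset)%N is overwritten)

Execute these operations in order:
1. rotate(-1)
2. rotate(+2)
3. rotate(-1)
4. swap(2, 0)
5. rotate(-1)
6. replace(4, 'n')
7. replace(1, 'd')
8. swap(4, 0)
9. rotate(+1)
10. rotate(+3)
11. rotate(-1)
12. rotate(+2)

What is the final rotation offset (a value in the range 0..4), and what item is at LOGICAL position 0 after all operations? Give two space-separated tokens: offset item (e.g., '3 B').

After op 1 (rotate(-1)): offset=4, physical=[A,B,C,D,E], logical=[E,A,B,C,D]
After op 2 (rotate(+2)): offset=1, physical=[A,B,C,D,E], logical=[B,C,D,E,A]
After op 3 (rotate(-1)): offset=0, physical=[A,B,C,D,E], logical=[A,B,C,D,E]
After op 4 (swap(2, 0)): offset=0, physical=[C,B,A,D,E], logical=[C,B,A,D,E]
After op 5 (rotate(-1)): offset=4, physical=[C,B,A,D,E], logical=[E,C,B,A,D]
After op 6 (replace(4, 'n')): offset=4, physical=[C,B,A,n,E], logical=[E,C,B,A,n]
After op 7 (replace(1, 'd')): offset=4, physical=[d,B,A,n,E], logical=[E,d,B,A,n]
After op 8 (swap(4, 0)): offset=4, physical=[d,B,A,E,n], logical=[n,d,B,A,E]
After op 9 (rotate(+1)): offset=0, physical=[d,B,A,E,n], logical=[d,B,A,E,n]
After op 10 (rotate(+3)): offset=3, physical=[d,B,A,E,n], logical=[E,n,d,B,A]
After op 11 (rotate(-1)): offset=2, physical=[d,B,A,E,n], logical=[A,E,n,d,B]
After op 12 (rotate(+2)): offset=4, physical=[d,B,A,E,n], logical=[n,d,B,A,E]

Answer: 4 n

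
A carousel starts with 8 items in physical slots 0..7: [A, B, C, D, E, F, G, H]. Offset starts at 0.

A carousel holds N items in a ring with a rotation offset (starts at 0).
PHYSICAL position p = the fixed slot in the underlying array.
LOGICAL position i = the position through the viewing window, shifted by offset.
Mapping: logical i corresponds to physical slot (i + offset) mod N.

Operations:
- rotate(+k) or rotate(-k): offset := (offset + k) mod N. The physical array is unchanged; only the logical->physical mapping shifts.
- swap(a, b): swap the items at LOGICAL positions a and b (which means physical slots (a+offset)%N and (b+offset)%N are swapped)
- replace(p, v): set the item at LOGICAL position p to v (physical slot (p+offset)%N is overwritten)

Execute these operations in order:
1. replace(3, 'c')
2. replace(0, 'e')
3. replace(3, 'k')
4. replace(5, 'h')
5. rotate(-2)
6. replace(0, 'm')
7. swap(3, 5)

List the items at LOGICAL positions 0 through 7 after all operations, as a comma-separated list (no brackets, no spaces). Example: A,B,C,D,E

Answer: m,H,e,k,C,B,E,h

Derivation:
After op 1 (replace(3, 'c')): offset=0, physical=[A,B,C,c,E,F,G,H], logical=[A,B,C,c,E,F,G,H]
After op 2 (replace(0, 'e')): offset=0, physical=[e,B,C,c,E,F,G,H], logical=[e,B,C,c,E,F,G,H]
After op 3 (replace(3, 'k')): offset=0, physical=[e,B,C,k,E,F,G,H], logical=[e,B,C,k,E,F,G,H]
After op 4 (replace(5, 'h')): offset=0, physical=[e,B,C,k,E,h,G,H], logical=[e,B,C,k,E,h,G,H]
After op 5 (rotate(-2)): offset=6, physical=[e,B,C,k,E,h,G,H], logical=[G,H,e,B,C,k,E,h]
After op 6 (replace(0, 'm')): offset=6, physical=[e,B,C,k,E,h,m,H], logical=[m,H,e,B,C,k,E,h]
After op 7 (swap(3, 5)): offset=6, physical=[e,k,C,B,E,h,m,H], logical=[m,H,e,k,C,B,E,h]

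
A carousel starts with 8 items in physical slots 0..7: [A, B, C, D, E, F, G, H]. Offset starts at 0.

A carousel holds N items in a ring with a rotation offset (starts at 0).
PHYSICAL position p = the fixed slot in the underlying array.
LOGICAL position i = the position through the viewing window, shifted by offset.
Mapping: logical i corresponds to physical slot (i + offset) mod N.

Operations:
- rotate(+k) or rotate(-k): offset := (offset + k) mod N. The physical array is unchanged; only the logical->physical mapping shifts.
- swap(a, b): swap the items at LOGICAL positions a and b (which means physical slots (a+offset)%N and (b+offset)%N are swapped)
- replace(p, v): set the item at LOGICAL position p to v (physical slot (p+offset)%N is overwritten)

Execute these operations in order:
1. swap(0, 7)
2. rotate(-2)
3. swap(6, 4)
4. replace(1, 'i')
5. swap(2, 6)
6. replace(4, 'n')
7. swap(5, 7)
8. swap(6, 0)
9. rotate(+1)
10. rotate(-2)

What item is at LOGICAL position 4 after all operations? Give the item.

After op 1 (swap(0, 7)): offset=0, physical=[H,B,C,D,E,F,G,A], logical=[H,B,C,D,E,F,G,A]
After op 2 (rotate(-2)): offset=6, physical=[H,B,C,D,E,F,G,A], logical=[G,A,H,B,C,D,E,F]
After op 3 (swap(6, 4)): offset=6, physical=[H,B,E,D,C,F,G,A], logical=[G,A,H,B,E,D,C,F]
After op 4 (replace(1, 'i')): offset=6, physical=[H,B,E,D,C,F,G,i], logical=[G,i,H,B,E,D,C,F]
After op 5 (swap(2, 6)): offset=6, physical=[C,B,E,D,H,F,G,i], logical=[G,i,C,B,E,D,H,F]
After op 6 (replace(4, 'n')): offset=6, physical=[C,B,n,D,H,F,G,i], logical=[G,i,C,B,n,D,H,F]
After op 7 (swap(5, 7)): offset=6, physical=[C,B,n,F,H,D,G,i], logical=[G,i,C,B,n,F,H,D]
After op 8 (swap(6, 0)): offset=6, physical=[C,B,n,F,G,D,H,i], logical=[H,i,C,B,n,F,G,D]
After op 9 (rotate(+1)): offset=7, physical=[C,B,n,F,G,D,H,i], logical=[i,C,B,n,F,G,D,H]
After op 10 (rotate(-2)): offset=5, physical=[C,B,n,F,G,D,H,i], logical=[D,H,i,C,B,n,F,G]

Answer: B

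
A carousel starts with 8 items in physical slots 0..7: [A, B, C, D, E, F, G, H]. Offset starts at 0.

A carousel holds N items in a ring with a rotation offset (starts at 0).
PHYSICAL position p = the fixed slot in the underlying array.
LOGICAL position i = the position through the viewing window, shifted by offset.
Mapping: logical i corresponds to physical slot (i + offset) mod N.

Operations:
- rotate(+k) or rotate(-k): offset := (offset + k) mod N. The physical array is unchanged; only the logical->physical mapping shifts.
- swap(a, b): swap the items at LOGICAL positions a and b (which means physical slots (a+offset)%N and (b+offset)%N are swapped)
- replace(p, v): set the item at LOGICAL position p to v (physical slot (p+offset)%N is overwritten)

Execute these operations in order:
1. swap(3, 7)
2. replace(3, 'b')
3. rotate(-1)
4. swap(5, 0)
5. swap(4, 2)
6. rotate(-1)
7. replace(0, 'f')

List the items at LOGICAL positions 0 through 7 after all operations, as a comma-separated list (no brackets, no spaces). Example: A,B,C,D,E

Answer: f,E,A,b,C,B,D,F

Derivation:
After op 1 (swap(3, 7)): offset=0, physical=[A,B,C,H,E,F,G,D], logical=[A,B,C,H,E,F,G,D]
After op 2 (replace(3, 'b')): offset=0, physical=[A,B,C,b,E,F,G,D], logical=[A,B,C,b,E,F,G,D]
After op 3 (rotate(-1)): offset=7, physical=[A,B,C,b,E,F,G,D], logical=[D,A,B,C,b,E,F,G]
After op 4 (swap(5, 0)): offset=7, physical=[A,B,C,b,D,F,G,E], logical=[E,A,B,C,b,D,F,G]
After op 5 (swap(4, 2)): offset=7, physical=[A,b,C,B,D,F,G,E], logical=[E,A,b,C,B,D,F,G]
After op 6 (rotate(-1)): offset=6, physical=[A,b,C,B,D,F,G,E], logical=[G,E,A,b,C,B,D,F]
After op 7 (replace(0, 'f')): offset=6, physical=[A,b,C,B,D,F,f,E], logical=[f,E,A,b,C,B,D,F]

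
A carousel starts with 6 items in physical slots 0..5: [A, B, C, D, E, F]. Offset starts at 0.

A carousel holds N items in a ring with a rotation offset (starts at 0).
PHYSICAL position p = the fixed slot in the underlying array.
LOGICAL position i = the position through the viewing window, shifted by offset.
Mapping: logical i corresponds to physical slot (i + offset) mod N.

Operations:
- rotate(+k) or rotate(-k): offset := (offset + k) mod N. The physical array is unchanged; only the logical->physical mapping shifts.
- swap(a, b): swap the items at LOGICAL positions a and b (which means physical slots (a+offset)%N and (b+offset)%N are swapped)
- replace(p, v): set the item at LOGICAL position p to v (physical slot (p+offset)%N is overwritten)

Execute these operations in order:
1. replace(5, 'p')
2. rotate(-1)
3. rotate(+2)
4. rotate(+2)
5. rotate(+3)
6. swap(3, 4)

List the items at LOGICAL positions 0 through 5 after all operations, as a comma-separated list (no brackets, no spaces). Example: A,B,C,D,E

After op 1 (replace(5, 'p')): offset=0, physical=[A,B,C,D,E,p], logical=[A,B,C,D,E,p]
After op 2 (rotate(-1)): offset=5, physical=[A,B,C,D,E,p], logical=[p,A,B,C,D,E]
After op 3 (rotate(+2)): offset=1, physical=[A,B,C,D,E,p], logical=[B,C,D,E,p,A]
After op 4 (rotate(+2)): offset=3, physical=[A,B,C,D,E,p], logical=[D,E,p,A,B,C]
After op 5 (rotate(+3)): offset=0, physical=[A,B,C,D,E,p], logical=[A,B,C,D,E,p]
After op 6 (swap(3, 4)): offset=0, physical=[A,B,C,E,D,p], logical=[A,B,C,E,D,p]

Answer: A,B,C,E,D,p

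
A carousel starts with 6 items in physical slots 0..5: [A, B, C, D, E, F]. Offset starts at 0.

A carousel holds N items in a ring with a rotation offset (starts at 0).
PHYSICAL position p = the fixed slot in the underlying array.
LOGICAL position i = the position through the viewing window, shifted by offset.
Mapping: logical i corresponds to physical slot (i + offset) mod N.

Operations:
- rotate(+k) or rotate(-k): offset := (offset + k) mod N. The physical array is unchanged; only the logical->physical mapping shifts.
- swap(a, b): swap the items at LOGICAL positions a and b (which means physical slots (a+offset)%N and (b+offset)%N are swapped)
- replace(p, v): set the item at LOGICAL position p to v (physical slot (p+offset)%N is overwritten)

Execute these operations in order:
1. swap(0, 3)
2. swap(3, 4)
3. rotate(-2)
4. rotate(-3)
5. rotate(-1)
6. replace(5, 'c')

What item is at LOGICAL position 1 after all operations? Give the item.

After op 1 (swap(0, 3)): offset=0, physical=[D,B,C,A,E,F], logical=[D,B,C,A,E,F]
After op 2 (swap(3, 4)): offset=0, physical=[D,B,C,E,A,F], logical=[D,B,C,E,A,F]
After op 3 (rotate(-2)): offset=4, physical=[D,B,C,E,A,F], logical=[A,F,D,B,C,E]
After op 4 (rotate(-3)): offset=1, physical=[D,B,C,E,A,F], logical=[B,C,E,A,F,D]
After op 5 (rotate(-1)): offset=0, physical=[D,B,C,E,A,F], logical=[D,B,C,E,A,F]
After op 6 (replace(5, 'c')): offset=0, physical=[D,B,C,E,A,c], logical=[D,B,C,E,A,c]

Answer: B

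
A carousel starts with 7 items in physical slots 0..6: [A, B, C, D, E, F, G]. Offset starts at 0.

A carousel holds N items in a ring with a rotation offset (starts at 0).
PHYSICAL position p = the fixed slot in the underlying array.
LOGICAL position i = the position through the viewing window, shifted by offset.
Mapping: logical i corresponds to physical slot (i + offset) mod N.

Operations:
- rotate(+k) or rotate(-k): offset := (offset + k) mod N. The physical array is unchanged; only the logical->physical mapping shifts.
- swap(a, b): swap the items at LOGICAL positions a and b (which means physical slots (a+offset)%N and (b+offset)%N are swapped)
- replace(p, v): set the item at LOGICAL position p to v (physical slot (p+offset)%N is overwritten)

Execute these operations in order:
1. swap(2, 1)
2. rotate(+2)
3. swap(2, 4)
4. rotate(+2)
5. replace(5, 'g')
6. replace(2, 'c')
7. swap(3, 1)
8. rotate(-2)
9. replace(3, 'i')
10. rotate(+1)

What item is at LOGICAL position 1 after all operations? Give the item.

Answer: G

Derivation:
After op 1 (swap(2, 1)): offset=0, physical=[A,C,B,D,E,F,G], logical=[A,C,B,D,E,F,G]
After op 2 (rotate(+2)): offset=2, physical=[A,C,B,D,E,F,G], logical=[B,D,E,F,G,A,C]
After op 3 (swap(2, 4)): offset=2, physical=[A,C,B,D,G,F,E], logical=[B,D,G,F,E,A,C]
After op 4 (rotate(+2)): offset=4, physical=[A,C,B,D,G,F,E], logical=[G,F,E,A,C,B,D]
After op 5 (replace(5, 'g')): offset=4, physical=[A,C,g,D,G,F,E], logical=[G,F,E,A,C,g,D]
After op 6 (replace(2, 'c')): offset=4, physical=[A,C,g,D,G,F,c], logical=[G,F,c,A,C,g,D]
After op 7 (swap(3, 1)): offset=4, physical=[F,C,g,D,G,A,c], logical=[G,A,c,F,C,g,D]
After op 8 (rotate(-2)): offset=2, physical=[F,C,g,D,G,A,c], logical=[g,D,G,A,c,F,C]
After op 9 (replace(3, 'i')): offset=2, physical=[F,C,g,D,G,i,c], logical=[g,D,G,i,c,F,C]
After op 10 (rotate(+1)): offset=3, physical=[F,C,g,D,G,i,c], logical=[D,G,i,c,F,C,g]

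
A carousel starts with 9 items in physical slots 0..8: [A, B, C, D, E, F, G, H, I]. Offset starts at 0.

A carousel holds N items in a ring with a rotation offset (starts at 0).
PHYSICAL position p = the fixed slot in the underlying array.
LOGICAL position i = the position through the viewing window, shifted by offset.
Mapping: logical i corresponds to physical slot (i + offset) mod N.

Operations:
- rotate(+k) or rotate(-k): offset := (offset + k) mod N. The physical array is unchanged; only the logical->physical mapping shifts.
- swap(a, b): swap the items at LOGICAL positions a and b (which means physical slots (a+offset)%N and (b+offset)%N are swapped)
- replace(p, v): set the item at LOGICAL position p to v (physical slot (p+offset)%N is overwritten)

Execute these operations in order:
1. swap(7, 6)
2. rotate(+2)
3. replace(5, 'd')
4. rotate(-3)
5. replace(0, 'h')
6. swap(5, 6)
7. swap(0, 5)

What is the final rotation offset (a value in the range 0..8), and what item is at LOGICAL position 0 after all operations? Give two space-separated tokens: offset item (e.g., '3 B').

After op 1 (swap(7, 6)): offset=0, physical=[A,B,C,D,E,F,H,G,I], logical=[A,B,C,D,E,F,H,G,I]
After op 2 (rotate(+2)): offset=2, physical=[A,B,C,D,E,F,H,G,I], logical=[C,D,E,F,H,G,I,A,B]
After op 3 (replace(5, 'd')): offset=2, physical=[A,B,C,D,E,F,H,d,I], logical=[C,D,E,F,H,d,I,A,B]
After op 4 (rotate(-3)): offset=8, physical=[A,B,C,D,E,F,H,d,I], logical=[I,A,B,C,D,E,F,H,d]
After op 5 (replace(0, 'h')): offset=8, physical=[A,B,C,D,E,F,H,d,h], logical=[h,A,B,C,D,E,F,H,d]
After op 6 (swap(5, 6)): offset=8, physical=[A,B,C,D,F,E,H,d,h], logical=[h,A,B,C,D,F,E,H,d]
After op 7 (swap(0, 5)): offset=8, physical=[A,B,C,D,h,E,H,d,F], logical=[F,A,B,C,D,h,E,H,d]

Answer: 8 F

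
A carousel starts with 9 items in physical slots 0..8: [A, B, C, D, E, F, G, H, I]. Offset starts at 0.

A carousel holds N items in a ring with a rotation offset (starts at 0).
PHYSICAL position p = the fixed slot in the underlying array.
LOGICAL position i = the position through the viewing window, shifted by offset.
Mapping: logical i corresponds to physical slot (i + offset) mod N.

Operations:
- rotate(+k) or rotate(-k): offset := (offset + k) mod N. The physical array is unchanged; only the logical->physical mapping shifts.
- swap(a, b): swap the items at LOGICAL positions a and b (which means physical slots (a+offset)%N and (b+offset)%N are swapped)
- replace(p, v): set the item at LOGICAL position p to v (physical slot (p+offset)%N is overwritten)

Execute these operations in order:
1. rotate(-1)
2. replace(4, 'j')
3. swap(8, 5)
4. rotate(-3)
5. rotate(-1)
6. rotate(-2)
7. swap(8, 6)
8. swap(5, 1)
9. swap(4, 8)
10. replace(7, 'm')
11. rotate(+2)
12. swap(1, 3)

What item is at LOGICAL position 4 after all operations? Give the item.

Answer: B

Derivation:
After op 1 (rotate(-1)): offset=8, physical=[A,B,C,D,E,F,G,H,I], logical=[I,A,B,C,D,E,F,G,H]
After op 2 (replace(4, 'j')): offset=8, physical=[A,B,C,j,E,F,G,H,I], logical=[I,A,B,C,j,E,F,G,H]
After op 3 (swap(8, 5)): offset=8, physical=[A,B,C,j,H,F,G,E,I], logical=[I,A,B,C,j,H,F,G,E]
After op 4 (rotate(-3)): offset=5, physical=[A,B,C,j,H,F,G,E,I], logical=[F,G,E,I,A,B,C,j,H]
After op 5 (rotate(-1)): offset=4, physical=[A,B,C,j,H,F,G,E,I], logical=[H,F,G,E,I,A,B,C,j]
After op 6 (rotate(-2)): offset=2, physical=[A,B,C,j,H,F,G,E,I], logical=[C,j,H,F,G,E,I,A,B]
After op 7 (swap(8, 6)): offset=2, physical=[A,I,C,j,H,F,G,E,B], logical=[C,j,H,F,G,E,B,A,I]
After op 8 (swap(5, 1)): offset=2, physical=[A,I,C,E,H,F,G,j,B], logical=[C,E,H,F,G,j,B,A,I]
After op 9 (swap(4, 8)): offset=2, physical=[A,G,C,E,H,F,I,j,B], logical=[C,E,H,F,I,j,B,A,G]
After op 10 (replace(7, 'm')): offset=2, physical=[m,G,C,E,H,F,I,j,B], logical=[C,E,H,F,I,j,B,m,G]
After op 11 (rotate(+2)): offset=4, physical=[m,G,C,E,H,F,I,j,B], logical=[H,F,I,j,B,m,G,C,E]
After op 12 (swap(1, 3)): offset=4, physical=[m,G,C,E,H,j,I,F,B], logical=[H,j,I,F,B,m,G,C,E]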